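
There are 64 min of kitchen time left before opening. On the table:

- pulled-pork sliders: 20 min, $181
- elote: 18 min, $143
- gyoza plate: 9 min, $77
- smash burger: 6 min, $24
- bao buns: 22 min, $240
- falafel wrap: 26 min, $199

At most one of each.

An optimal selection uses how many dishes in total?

3

The maximum profit within 64 min is 564.
pulled-pork sliders + elote + bao buns hits 564 at 60 min.
Any selection reaching 564 contains exactly 3 dishes.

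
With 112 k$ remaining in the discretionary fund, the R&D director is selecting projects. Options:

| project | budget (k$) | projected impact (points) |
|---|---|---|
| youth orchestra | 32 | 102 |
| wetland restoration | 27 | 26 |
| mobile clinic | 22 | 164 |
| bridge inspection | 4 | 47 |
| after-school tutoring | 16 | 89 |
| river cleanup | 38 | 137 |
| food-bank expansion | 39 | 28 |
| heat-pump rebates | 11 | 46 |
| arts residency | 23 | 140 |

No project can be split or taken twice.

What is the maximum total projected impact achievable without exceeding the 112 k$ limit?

Ranking by ratio (projected impact/k$): bridge inspection 11.75, mobile clinic 7.45, arts residency 6.09, after-school tutoring 5.56.
Best packing: youth orchestra + mobile clinic + bridge inspection + after-school tutoring + heat-pump rebates + arts residency — 108 k$, 588 total.

588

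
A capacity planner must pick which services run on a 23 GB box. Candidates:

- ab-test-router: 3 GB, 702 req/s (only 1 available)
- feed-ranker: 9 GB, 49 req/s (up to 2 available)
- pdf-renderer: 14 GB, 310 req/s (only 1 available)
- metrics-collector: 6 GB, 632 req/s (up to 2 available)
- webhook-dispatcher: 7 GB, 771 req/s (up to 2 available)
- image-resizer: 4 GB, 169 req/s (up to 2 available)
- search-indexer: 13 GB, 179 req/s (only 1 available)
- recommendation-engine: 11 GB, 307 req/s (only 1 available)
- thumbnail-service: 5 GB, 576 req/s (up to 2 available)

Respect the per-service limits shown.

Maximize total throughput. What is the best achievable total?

2876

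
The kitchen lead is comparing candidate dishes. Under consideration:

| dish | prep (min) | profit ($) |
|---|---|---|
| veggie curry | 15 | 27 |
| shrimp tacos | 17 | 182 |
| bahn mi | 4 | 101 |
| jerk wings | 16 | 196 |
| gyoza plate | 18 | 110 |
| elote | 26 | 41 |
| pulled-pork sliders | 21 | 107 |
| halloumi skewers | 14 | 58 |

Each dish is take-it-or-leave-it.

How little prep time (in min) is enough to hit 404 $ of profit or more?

Minimise min subject to total profit ≥ 404.
shrimp tacos + bahn mi + jerk wings: 479 profit at 37 min.
Below 37 min the best achievable stays under 404.

37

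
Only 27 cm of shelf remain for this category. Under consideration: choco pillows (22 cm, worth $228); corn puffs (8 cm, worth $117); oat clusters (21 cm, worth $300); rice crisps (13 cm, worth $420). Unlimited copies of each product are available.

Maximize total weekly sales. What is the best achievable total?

Best packing: 2×rice crisps — 26 cm, 840 total.
The spare 1 cm is too small for any remaining product, and no exchange beats 840.

840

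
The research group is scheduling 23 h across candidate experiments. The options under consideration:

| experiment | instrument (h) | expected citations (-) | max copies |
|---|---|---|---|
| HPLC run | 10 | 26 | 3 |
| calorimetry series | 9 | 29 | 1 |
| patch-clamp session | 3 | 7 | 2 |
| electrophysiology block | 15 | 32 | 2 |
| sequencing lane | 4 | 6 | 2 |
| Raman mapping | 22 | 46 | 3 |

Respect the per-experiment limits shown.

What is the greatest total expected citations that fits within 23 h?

62

Best packing: HPLC run + calorimetry series + patch-clamp session — 22 h, 62 total.
That's the maximum — no swap from here does better than 62.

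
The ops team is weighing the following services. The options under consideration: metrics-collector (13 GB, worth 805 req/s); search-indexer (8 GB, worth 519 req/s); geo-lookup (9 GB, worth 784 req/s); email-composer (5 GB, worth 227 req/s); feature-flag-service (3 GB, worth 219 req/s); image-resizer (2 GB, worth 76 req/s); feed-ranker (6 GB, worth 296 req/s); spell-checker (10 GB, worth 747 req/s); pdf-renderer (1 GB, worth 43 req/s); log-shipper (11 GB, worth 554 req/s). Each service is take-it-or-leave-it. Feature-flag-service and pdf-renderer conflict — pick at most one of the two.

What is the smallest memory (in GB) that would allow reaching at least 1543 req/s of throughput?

Minimise GB subject to total throughput ≥ 1543.
geo-lookup + spell-checker + pdf-renderer reaches 1574 using 20 GB.
No combination under 20 GB hits 1543.

20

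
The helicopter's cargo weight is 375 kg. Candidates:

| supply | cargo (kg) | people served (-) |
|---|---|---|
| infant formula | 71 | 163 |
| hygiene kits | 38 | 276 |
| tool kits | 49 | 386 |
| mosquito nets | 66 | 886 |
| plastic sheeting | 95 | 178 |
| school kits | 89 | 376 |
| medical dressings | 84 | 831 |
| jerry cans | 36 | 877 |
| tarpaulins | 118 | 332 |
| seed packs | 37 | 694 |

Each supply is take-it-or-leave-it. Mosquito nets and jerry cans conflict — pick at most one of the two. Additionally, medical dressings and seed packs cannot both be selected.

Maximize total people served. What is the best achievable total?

Ranking by ratio (people served/kg): jerry cans 24.36, seed packs 18.76, mosquito nets 13.42, medical dressings 9.89.
Best packing: hygiene kits + tool kits + school kits + jerry cans + tarpaulins + seed packs — 367 kg, 2941 total.
That's the maximum — no feasible swap from here does better than 2941.

2941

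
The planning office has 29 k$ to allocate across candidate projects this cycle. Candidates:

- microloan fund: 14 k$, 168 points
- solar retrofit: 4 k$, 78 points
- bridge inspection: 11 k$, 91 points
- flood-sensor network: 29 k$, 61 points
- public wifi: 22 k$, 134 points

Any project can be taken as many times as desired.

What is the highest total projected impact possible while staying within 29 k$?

Best packing: 7×solar retrofit — 28 k$, 546 total.
That's the maximum — no swap from here does better than 546.

546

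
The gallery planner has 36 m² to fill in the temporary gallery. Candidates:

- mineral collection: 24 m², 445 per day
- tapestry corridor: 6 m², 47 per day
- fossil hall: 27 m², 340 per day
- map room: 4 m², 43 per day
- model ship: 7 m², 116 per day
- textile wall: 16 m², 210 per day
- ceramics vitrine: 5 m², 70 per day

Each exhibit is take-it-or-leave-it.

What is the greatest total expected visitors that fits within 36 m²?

631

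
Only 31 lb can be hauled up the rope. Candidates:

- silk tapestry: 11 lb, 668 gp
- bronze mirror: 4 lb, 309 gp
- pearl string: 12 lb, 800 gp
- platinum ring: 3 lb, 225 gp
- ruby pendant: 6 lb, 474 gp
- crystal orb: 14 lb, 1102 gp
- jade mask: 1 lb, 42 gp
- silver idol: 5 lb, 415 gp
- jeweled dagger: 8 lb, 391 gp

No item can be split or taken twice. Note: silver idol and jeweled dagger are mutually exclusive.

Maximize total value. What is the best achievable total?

2342

Taking bronze mirror + ruby pendant + crystal orb + jade mask + silver idol: 30 lb used, 2342 in value.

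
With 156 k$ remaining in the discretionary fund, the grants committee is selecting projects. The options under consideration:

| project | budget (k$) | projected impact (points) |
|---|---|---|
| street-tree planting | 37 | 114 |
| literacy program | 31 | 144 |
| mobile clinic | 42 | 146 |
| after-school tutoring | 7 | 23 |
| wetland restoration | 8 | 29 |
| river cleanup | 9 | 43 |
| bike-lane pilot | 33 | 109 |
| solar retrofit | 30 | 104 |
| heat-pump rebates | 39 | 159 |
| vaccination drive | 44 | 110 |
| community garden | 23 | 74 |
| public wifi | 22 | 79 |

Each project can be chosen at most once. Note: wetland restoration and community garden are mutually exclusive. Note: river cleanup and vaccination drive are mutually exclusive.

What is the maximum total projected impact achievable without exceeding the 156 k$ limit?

603

Ranking by ratio (projected impact/k$): river cleanup 4.78, literacy program 4.65, heat-pump rebates 4.08.
Filling by ratio: literacy program + mobile clinic + wetland restoration + river cleanup + heat-pump rebates + public wifi for 600, with 5 k$ left unused.
Replace mobile clinic and wetland restoration with solar retrofit + community garden: the trade gains 3 net, giving 603 at 154 k$.
Runner-up literacy program + mobile clinic + river cleanup + bike-lane pilot + heat-pump rebates tops out at 601.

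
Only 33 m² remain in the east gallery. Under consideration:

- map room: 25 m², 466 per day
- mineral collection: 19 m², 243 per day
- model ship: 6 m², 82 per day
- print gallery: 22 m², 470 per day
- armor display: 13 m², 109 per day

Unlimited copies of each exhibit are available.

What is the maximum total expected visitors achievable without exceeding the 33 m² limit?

By expected visitors per m²: print gallery 21.36, map room 18.64, model ship 13.67, mineral collection 12.79 lead.
Best packing: model ship + print gallery — 28 m², 552 total.
No other feasible combination exceeds 552.

552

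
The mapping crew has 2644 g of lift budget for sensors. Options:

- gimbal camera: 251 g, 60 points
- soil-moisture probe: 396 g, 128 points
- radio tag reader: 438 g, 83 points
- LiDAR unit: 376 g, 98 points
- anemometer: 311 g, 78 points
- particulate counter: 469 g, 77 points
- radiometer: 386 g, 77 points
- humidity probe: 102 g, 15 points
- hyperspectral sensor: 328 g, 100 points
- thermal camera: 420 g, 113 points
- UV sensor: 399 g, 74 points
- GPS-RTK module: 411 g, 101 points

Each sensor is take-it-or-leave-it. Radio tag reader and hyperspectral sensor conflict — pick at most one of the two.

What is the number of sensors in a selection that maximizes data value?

The maximum data value within 2644 g is 695.
For example soil-moisture probe + LiDAR unit + anemometer + radiometer + hyperspectral sensor + thermal camera + GPS-RTK module achieves it, using 2628 g.
Any selection reaching 695 contains exactly 7 sensors.

7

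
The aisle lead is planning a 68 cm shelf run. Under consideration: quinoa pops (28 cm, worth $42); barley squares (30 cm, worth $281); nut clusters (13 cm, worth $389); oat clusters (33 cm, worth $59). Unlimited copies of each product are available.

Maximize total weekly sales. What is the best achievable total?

1945

Taking 5×nut clusters: 65 cm used, 1945 in weekly sales.
No other feasible combination exceeds 1945.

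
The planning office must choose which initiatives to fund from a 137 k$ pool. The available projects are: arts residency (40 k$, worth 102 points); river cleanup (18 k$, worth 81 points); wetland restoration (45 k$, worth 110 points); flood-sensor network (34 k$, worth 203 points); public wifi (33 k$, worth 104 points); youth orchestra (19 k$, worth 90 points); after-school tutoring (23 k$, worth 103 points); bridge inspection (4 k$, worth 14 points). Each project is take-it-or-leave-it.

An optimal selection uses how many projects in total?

Optimal total is 595.
For example river cleanup + flood-sensor network + public wifi + youth orchestra + after-school tutoring + bridge inspection achieves it, using 131 k$.
Every optimal selection uses 6 projects.

6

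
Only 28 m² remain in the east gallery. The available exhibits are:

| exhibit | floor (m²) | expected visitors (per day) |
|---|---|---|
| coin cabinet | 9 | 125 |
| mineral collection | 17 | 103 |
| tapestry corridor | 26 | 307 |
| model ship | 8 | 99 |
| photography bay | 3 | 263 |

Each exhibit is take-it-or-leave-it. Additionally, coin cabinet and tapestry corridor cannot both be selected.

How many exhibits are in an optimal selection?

3

Optimal total is 487.
One optimal bundle: coin cabinet + model ship + photography bay (20 m²).
Every optimal selection uses 3 exhibits.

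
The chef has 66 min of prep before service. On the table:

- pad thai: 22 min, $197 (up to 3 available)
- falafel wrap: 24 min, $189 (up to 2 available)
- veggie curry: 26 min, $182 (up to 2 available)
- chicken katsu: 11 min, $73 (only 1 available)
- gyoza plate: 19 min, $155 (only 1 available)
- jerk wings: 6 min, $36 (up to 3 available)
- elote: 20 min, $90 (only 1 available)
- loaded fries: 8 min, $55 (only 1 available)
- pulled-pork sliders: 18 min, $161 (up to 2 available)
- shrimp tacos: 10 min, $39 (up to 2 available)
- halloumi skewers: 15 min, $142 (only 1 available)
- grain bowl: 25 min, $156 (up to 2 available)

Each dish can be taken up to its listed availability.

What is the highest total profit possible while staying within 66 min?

591

Greedy by ratio would take 2×pad thai + jerk wings + halloumi skewers: 65 min used, total 572.
The 21 min tied up in jerk wings and halloumi skewers is better spent on pad thai — total rises to 591 (66 min).
That's the maximum — no swap from here does better than 591.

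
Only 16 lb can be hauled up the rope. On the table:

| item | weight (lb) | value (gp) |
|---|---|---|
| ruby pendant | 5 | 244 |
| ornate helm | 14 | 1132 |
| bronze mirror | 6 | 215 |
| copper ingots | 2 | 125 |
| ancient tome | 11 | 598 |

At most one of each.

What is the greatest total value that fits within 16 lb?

1257

Ranking by ratio (value/lb): ornate helm 80.86, copper ingots 62.50, ancient tome 54.36, ruby pendant 48.80.
Taking ornate helm + copper ingots: 16 lb used, 1257 in value.
Runner-up ornate helm tops out at 1132.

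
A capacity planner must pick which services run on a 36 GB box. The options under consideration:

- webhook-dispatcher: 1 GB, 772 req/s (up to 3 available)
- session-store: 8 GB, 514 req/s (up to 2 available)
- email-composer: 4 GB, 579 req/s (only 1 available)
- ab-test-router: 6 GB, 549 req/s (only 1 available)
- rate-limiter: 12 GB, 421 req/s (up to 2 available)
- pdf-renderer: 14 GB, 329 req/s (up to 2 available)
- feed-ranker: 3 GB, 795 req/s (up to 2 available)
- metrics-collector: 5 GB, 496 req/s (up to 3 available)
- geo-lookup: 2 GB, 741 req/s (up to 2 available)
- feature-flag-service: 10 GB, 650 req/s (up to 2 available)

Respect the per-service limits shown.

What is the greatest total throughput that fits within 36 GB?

7526

Taking the top-ratio services first gives 3×webhook-dispatcher + email-composer + 2×feed-ranker + 3×metrics-collector + 2×geo-lookup for 7455 (32 GB).
Replace 2×metrics-collector with session-store + ab-test-router: the trade gains 71 net, giving 7526 at 36 GB.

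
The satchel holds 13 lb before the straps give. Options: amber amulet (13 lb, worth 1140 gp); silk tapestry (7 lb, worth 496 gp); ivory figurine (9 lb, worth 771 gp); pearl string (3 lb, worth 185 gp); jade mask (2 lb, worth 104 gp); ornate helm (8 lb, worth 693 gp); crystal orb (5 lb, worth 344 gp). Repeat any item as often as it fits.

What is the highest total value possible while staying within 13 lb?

Ranking by ratio (value/lb): amber amulet 87.69, ornate helm 86.62, ivory figurine 85.67.
Amber amulet uses 13 of the 13 lb and totals 1140.
That's the maximum — no swap from here does better than 1140.

1140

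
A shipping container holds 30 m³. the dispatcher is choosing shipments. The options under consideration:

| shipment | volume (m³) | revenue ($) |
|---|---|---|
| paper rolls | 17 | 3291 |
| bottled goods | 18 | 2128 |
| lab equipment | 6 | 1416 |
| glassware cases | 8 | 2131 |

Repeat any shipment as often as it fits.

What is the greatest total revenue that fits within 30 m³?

7809

Density check — glassware cases 266.38, lab equipment 236.00, paper rolls 193.59, bottled goods 118.22 are the best per m³.
Lab equipment + 3×glassware cases uses 30 of the 30 m³ and totals 7809.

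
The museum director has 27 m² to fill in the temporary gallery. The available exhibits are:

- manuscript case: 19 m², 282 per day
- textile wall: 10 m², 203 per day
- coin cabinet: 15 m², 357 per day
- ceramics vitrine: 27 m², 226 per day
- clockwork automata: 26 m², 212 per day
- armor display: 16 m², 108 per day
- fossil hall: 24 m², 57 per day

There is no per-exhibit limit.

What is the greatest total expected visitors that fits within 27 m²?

Textile wall + coin cabinet uses 25 of the 27 m² and totals 560.

560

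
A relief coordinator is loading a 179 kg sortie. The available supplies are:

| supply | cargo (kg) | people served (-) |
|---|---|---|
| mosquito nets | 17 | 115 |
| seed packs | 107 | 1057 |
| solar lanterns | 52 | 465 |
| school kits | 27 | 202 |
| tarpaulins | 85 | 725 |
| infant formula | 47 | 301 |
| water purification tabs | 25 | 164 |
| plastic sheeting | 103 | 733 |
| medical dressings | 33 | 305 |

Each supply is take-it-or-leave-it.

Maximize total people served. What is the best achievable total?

1637

A density-first pass picks seed packs + school kits + medical dressings — 1564 at 167 kg.
Dropping school kits and medical dressings frees 60 kg; slotting in mosquito nets + solar lanterns (69 kg) lifts the total to 1637 at 176 kg.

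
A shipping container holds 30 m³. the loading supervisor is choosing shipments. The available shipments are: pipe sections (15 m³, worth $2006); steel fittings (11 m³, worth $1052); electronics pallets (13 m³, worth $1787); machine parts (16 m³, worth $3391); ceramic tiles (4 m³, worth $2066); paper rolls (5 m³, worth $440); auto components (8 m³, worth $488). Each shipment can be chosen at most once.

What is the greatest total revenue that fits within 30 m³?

5945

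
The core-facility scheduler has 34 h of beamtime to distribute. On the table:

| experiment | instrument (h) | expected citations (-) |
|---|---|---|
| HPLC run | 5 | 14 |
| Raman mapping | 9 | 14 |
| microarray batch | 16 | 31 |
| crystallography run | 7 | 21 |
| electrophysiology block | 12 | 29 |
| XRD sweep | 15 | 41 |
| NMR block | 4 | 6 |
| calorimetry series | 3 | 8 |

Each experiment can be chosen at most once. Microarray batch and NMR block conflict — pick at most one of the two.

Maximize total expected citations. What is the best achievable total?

91

By expected citations per h: crystallography run 3.00, HPLC run 2.80, XRD sweep 2.73, calorimetry series 2.67 lead.
A density-first pass picks HPLC run + crystallography run + XRD sweep + NMR block + calorimetry series — 90 at 34 h.
The 12 h tied up in HPLC run and NMR block and calorimetry series is better spent on electrophysiology block — total rises to 91 (34 h).
The closest alternative, HPLC run + crystallography run + XRD sweep + NMR block + calorimetry series, reaches only 90.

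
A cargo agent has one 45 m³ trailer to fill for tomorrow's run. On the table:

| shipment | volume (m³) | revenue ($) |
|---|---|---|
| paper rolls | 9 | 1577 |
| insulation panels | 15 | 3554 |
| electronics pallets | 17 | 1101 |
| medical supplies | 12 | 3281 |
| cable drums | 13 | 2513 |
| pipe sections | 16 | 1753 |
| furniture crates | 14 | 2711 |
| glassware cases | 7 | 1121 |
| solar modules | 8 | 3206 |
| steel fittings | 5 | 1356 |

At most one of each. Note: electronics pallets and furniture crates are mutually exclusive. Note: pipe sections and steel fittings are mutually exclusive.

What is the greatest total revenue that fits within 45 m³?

Density check — solar modules 400.75, medical supplies 273.42, steel fittings 271.20, insulation panels 236.93 are the best per m³.
Taking the top-ratio shipments first gives insulation panels + medical supplies + solar modules + steel fittings for 11397 (40 m³).
The 5 m³ tied up in steel fittings is better spent on paper rolls — total rises to 11618 (44 m³).
The closest alternative, medical supplies + cable drums + glassware cases + solar modules + steel fittings, reaches only 11477.

11618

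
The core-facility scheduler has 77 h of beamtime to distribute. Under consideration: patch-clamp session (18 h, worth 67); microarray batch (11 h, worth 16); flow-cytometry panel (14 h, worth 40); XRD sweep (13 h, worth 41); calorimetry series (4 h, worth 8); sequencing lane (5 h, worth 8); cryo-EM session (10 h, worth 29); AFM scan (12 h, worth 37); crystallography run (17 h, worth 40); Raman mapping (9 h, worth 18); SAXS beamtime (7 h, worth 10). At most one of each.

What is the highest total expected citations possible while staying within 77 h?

232

Greedy by ratio would take patch-clamp session + flow-cytometry panel + XRD sweep + calorimetry series + sequencing lane + cryo-EM session + AFM scan: 76 h used, total 230.
The 9 h tied up in calorimetry series and sequencing lane is better spent on Raman mapping — total rises to 232 (76 h).
Next best is patch-clamp session + flow-cytometry panel + XRD sweep + calorimetry series + sequencing lane + cryo-EM session + AFM scan at 230 (76 h) — short by 2.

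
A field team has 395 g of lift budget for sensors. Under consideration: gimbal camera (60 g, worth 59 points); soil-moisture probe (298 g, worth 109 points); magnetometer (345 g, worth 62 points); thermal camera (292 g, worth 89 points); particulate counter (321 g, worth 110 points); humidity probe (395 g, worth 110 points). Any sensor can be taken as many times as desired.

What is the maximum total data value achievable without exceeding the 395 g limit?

354

Density check — gimbal camera 0.98, soil-moisture probe 0.37, particulate counter 0.34 are the best per g.
The ratio ordering already packs tightly: 6×gimbal camera, 360 g, 354.
No other feasible combination exceeds 354.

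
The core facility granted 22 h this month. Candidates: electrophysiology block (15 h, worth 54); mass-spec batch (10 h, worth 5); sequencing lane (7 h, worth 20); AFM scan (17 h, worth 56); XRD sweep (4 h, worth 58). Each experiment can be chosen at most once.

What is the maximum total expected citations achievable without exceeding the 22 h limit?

114

By expected citations per h: XRD sweep 14.50, electrophysiology block 3.60, AFM scan 3.29 lead.
Filling by ratio: electrophysiology block + XRD sweep for 112, with 3 h left unused.
The 15 h tied up in electrophysiology block is better spent on AFM scan — total rises to 114 (21 h).
Next best is electrophysiology block + XRD sweep at 112 (19 h) — short by 2.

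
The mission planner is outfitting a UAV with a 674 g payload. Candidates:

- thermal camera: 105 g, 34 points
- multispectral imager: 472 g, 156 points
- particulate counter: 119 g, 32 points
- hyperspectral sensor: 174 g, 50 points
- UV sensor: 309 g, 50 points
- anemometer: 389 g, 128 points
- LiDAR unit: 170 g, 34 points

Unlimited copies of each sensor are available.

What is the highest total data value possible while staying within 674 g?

By data value per g: multispectral imager 0.33, anemometer 0.33, thermal camera 0.32 lead.
A density-first pass picks thermal camera + multispectral imager — 190 at 577 g.
Dropping multispectral imager frees 472 g; slotting in hyperspectral sensor + anemometer (563 g) lifts the total to 212 at 668 g.

212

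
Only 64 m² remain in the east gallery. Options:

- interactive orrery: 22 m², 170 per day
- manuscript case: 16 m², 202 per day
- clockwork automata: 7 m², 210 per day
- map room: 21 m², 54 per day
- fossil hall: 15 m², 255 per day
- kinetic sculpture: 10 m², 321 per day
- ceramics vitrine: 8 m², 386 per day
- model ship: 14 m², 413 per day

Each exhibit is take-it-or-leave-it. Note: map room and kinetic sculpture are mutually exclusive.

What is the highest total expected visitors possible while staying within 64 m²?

The ratio ordering already packs tightly: clockwork automata + fossil hall + kinetic sculpture + ceramics vitrine + model ship, 54 m², 1585.

1585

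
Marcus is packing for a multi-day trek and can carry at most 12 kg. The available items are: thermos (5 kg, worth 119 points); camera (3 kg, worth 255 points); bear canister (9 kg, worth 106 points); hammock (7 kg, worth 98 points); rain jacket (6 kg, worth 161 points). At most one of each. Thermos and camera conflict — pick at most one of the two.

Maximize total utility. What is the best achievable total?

416

Camera + rain jacket uses 9 of the 12 kg and totals 416.
Runner-up camera + bear canister tops out at 361.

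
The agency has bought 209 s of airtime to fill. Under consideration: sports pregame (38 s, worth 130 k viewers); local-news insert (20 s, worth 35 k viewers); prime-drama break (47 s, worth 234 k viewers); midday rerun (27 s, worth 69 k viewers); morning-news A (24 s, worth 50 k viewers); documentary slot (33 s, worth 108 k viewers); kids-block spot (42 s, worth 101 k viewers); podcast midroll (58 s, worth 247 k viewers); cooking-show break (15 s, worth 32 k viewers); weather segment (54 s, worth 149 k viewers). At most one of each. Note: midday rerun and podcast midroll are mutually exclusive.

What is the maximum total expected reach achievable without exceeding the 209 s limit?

By expected reach per s: prime-drama break 4.98, podcast midroll 4.26, sports pregame 3.42, documentary slot 3.27 lead.
Taking prime-drama break + documentary slot + podcast midroll + cooking-show break + weather segment: 207 s used, 770 in expected reach.
Runner-up sports pregame + prime-drama break + morning-news A + documentary slot + podcast midroll tops out at 769.

770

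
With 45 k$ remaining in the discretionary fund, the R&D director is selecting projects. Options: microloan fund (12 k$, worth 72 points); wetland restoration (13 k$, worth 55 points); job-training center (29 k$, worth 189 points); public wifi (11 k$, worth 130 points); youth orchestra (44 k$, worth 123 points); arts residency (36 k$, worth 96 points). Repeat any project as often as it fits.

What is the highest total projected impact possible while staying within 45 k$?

520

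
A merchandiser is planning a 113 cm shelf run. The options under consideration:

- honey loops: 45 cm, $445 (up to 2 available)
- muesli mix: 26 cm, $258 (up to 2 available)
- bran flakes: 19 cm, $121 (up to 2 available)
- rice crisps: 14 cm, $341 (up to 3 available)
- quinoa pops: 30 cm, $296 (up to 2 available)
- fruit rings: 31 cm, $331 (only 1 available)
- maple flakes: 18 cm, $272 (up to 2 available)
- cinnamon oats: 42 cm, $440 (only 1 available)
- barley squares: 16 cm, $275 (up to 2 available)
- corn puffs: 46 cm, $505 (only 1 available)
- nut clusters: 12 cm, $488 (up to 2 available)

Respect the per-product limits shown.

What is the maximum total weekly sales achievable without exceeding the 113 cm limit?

By weekly sales per cm: nut clusters 40.67, rice crisps 24.36, barley squares 17.19, maple flakes 15.11 lead.
Filling by ratio: 3×rice crisps + 2×barley squares + 2×nut clusters for 2549, with 15 cm left unused.
Replace barley squares with fruit rings: the trade gains 56 net, giving 2605 at 113 cm.
Every other selection either busts 113 cm or exceeds an availability limit or fails to beat 2605.

2605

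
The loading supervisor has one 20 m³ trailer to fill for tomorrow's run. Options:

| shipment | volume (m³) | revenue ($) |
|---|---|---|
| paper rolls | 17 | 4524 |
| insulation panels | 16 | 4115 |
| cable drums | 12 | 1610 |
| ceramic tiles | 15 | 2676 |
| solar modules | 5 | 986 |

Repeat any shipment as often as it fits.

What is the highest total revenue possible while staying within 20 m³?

4524

By revenue per m³: paper rolls 266.12, insulation panels 257.19, solar modules 197.20 lead.
Paper rolls uses 17 of the 20 m³ and totals 4524.
That's the maximum — no swap from here does better than 4524.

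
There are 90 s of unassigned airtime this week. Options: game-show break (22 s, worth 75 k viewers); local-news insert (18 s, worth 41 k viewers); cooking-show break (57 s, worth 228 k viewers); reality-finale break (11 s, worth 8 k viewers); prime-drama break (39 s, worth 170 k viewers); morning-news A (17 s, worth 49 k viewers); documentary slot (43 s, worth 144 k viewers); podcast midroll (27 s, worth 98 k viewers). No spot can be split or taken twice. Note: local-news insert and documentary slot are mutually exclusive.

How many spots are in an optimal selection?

Optimal total is 343.
game-show break + prime-drama break + podcast midroll hits 343 at 88 s.
Every optimal selection uses 3 spots.

3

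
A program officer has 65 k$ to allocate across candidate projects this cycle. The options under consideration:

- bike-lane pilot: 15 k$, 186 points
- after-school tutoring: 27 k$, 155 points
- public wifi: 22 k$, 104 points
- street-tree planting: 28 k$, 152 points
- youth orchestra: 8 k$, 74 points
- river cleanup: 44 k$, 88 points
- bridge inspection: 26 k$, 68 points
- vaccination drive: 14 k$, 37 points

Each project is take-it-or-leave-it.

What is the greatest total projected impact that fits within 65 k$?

By projected impact per k$: bike-lane pilot 12.40, youth orchestra 9.25, after-school tutoring 5.74, street-tree planting 5.43 lead.
The ratio ordering already packs tightly: bike-lane pilot + after-school tutoring + youth orchestra + vaccination drive, 64 k$, 452.
The closest alternative, bike-lane pilot + street-tree planting + youth orchestra + vaccination drive, reaches only 449.

452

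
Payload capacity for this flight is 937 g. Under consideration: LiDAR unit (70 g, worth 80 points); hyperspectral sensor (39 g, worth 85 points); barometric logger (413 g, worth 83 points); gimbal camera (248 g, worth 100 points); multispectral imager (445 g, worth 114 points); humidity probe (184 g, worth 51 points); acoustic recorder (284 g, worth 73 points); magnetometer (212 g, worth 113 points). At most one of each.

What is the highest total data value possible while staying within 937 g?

451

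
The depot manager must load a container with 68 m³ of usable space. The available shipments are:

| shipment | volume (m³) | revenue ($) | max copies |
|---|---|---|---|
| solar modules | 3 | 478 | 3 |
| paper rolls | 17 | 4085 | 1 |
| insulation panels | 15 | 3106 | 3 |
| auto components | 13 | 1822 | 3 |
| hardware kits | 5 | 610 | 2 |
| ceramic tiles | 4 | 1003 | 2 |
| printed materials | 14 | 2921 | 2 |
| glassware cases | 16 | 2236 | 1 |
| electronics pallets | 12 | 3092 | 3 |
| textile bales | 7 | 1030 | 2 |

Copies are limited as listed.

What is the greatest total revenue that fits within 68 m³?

16467

Greedy by ratio would take 2×solar modules + paper rolls + 2×ceramic tiles + 3×electronics pallets: 67 m³ used, total 16323.
The 14 m³ tied up in 2×solar modules and 2×ceramic tiles is better spent on insulation panels — total rises to 16467 (68 m³).
Every other selection either busts 68 m³ or exceeds an availability limit or fails to beat 16467.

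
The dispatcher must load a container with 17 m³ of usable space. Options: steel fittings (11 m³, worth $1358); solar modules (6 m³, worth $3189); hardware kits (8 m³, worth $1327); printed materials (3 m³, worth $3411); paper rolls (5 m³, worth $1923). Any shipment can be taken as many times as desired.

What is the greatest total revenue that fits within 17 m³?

Best packing: 5×printed materials — 15 m³, 17055 total.

17055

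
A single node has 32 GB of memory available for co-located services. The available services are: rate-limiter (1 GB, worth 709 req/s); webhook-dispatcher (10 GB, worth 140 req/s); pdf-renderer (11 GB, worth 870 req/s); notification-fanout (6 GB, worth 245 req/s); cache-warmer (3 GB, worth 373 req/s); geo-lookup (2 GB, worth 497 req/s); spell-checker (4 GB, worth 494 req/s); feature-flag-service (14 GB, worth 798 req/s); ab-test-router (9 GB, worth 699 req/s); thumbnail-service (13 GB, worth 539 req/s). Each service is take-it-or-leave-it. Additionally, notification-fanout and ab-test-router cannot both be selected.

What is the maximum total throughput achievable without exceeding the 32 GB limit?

Taking rate-limiter + pdf-renderer + cache-warmer + geo-lookup + spell-checker + ab-test-router: 30 GB used, 3642 in throughput.
That's the maximum — no feasible swap from here does better than 3642.

3642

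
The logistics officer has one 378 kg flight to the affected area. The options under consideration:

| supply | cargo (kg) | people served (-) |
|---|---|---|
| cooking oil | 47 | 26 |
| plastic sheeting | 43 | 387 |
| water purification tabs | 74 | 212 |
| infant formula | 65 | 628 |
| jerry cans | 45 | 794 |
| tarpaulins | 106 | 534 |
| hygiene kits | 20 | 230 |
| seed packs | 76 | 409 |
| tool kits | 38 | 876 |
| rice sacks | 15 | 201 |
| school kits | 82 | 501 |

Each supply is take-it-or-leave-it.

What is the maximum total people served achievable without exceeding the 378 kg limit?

3825

Ranking by ratio (people served/kg): tool kits 23.05, jerry cans 17.64, rice sacks 13.40.
Greedy by ratio would take cooking oil + plastic sheeting + infant formula + jerry cans + hygiene kits + tool kits + rice sacks + school kits: 355 kg used, total 3643.
Dropping cooking oil and rice sacks frees 62 kg; slotting in seed packs (76 kg) lifts the total to 3825 at 369 kg.
That's the maximum — no swap from here does better than 3825.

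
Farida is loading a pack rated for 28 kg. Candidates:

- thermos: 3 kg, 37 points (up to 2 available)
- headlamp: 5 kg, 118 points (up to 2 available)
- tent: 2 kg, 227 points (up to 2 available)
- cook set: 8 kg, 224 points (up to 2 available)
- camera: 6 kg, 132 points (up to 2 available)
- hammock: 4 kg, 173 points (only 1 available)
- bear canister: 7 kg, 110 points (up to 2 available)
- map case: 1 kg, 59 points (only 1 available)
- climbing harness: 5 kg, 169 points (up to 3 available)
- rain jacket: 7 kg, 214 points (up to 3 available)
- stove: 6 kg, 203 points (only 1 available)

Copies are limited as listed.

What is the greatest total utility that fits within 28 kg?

1283

Greedy by ratio would take thermos + 2×tent + hammock + map case + 2×climbing harness + stove: 28 kg used, total 1264.
The 14 kg tied up in thermos and climbing harness and stove is better spent on 2×rain jacket — total rises to 1283 (28 kg).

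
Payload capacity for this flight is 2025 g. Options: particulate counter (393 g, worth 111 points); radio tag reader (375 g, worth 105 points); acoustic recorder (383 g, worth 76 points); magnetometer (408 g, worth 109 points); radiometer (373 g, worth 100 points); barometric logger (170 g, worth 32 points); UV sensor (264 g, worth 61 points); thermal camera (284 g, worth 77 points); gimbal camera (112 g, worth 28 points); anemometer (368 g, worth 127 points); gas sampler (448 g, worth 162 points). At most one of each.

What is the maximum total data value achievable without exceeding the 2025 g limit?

Taking the top-ratio sensors first gives particulate counter + radio tag reader + thermal camera + gimbal camera + anemometer + gas sampler for 610 (1980 g).
Dropping thermal camera and gimbal camera frees 396 g; slotting in magnetometer (408 g) lifts the total to 614 at 1992 g.
Particulate counter + magnetometer + thermal camera + gimbal camera + anemometer + gas sampler matches that 614 at 2013 g; no feasible combination exceeds it.

614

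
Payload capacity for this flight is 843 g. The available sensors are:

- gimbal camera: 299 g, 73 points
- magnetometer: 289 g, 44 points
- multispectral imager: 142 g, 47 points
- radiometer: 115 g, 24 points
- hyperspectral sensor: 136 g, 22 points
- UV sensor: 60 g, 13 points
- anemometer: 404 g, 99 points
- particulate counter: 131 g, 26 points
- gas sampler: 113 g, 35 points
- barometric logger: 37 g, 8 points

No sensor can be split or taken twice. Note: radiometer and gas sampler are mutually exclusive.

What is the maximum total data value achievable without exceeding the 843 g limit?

215

A density-first pass picks multispectral imager + UV sensor + anemometer + gas sampler + barometric logger — 202 at 756 g.
Dropping UV sensor frees 60 g; slotting in particulate counter (131 g) lifts the total to 215 at 827 g.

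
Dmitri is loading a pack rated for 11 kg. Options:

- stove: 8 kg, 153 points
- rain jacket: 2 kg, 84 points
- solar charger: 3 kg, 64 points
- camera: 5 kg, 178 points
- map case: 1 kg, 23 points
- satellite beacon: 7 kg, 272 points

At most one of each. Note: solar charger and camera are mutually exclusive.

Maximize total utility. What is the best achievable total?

379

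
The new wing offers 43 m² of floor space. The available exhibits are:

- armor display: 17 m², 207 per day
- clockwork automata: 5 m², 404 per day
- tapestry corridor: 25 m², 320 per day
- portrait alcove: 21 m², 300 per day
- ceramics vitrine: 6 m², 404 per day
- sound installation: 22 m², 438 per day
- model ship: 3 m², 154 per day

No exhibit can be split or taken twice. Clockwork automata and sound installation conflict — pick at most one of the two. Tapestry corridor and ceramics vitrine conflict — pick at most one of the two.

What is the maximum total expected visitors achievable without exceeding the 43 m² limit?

1262

Ranking by ratio (expected visitors/m²): clockwork automata 80.80, ceramics vitrine 67.33, model ship 51.33, sound installation 19.91.
Taking clockwork automata + portrait alcove + ceramics vitrine + model ship: 35 m² used, 1262 in expected visitors.
Runner-up armor display + clockwork automata + ceramics vitrine + model ship tops out at 1169.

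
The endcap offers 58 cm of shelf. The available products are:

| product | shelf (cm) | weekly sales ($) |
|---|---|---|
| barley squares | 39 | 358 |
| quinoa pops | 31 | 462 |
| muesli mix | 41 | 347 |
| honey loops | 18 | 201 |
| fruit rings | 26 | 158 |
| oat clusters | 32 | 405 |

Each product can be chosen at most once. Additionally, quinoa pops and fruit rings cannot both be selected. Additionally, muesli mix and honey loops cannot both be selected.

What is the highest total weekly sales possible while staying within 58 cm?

Taking quinoa pops + honey loops: 49 cm used, 663 in weekly sales.
Next best is honey loops + oat clusters at 606 (50 cm) — short by 57.

663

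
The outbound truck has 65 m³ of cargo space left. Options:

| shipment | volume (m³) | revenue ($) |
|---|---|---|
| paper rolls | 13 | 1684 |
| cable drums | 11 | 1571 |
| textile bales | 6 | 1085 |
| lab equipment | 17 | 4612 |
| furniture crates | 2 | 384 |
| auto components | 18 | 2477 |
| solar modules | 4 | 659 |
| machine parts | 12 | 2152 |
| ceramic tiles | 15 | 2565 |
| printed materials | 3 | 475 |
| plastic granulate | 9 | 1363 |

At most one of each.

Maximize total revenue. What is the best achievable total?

Ranking by ratio (revenue/m³): lab equipment 271.29, furniture crates 192.00, textile bales 180.83.
Greedy by ratio would take textile bales + lab equipment + furniture crates + solar modules + machine parts + ceramic tiles + printed materials: 59 m³ used, total 11932.
Dropping printed materials frees 3 m³; slotting in plastic granulate (9 m³) lifts the total to 12820 at 65 m³.
Every other selection either busts 65 m³ or fails to beat 12820.

12820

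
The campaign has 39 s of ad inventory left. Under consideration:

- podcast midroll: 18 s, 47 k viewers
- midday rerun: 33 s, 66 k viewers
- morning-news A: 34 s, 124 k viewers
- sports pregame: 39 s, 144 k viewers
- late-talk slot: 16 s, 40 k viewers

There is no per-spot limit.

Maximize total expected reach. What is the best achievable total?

Best packing: sports pregame — 39 s, 144 total.

144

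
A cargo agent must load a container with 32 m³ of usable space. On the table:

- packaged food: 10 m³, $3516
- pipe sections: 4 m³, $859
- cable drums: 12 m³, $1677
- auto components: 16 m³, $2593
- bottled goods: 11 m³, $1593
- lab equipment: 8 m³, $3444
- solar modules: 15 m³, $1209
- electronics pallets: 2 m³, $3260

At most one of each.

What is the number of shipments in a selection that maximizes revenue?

4

Optimal total is 11897.
packaged food + cable drums + lab equipment + electronics pallets hits 11897 at 32 m³.
All optima have 4 shipments.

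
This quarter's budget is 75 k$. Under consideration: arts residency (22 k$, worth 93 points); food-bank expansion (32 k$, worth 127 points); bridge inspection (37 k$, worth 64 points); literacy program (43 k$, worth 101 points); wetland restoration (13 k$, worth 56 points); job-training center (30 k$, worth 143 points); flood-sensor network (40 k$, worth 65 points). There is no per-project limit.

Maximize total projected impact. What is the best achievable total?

342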